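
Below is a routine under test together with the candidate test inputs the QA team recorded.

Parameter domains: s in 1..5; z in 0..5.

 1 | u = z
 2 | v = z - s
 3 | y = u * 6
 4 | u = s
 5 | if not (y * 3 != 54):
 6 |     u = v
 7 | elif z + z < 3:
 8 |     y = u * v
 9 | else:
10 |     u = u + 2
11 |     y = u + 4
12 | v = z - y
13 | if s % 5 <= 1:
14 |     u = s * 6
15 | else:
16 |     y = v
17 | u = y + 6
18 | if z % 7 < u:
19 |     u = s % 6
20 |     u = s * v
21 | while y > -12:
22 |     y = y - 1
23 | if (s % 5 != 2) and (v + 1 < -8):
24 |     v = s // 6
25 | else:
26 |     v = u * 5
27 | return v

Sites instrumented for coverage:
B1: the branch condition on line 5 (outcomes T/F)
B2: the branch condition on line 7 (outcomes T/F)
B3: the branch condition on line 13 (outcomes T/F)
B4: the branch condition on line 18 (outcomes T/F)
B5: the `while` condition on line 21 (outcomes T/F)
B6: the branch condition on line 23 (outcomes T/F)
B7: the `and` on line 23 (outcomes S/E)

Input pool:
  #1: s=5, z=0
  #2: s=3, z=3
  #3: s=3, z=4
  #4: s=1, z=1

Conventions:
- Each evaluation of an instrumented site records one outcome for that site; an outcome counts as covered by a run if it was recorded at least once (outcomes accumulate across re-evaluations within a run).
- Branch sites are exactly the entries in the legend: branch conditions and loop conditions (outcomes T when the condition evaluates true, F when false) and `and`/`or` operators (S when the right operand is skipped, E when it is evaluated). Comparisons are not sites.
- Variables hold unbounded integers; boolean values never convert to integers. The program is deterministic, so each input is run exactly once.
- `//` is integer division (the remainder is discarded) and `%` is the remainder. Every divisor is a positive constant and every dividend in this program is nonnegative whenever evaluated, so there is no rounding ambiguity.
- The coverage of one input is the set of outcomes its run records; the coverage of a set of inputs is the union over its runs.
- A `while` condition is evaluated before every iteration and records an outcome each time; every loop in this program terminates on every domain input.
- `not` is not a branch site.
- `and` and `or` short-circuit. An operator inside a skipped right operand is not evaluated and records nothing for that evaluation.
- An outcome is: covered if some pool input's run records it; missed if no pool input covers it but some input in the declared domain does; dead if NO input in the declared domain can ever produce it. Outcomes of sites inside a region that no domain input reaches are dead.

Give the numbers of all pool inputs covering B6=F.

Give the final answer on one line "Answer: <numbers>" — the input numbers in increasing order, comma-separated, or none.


input #1 (s=5, z=0): produces B6=F
input #2 (s=3, z=3): does not produce B6=F
input #3 (s=3, z=4): produces B6=F
input #4 (s=1, z=1): produces B6=F
Answer: 1, 3, 4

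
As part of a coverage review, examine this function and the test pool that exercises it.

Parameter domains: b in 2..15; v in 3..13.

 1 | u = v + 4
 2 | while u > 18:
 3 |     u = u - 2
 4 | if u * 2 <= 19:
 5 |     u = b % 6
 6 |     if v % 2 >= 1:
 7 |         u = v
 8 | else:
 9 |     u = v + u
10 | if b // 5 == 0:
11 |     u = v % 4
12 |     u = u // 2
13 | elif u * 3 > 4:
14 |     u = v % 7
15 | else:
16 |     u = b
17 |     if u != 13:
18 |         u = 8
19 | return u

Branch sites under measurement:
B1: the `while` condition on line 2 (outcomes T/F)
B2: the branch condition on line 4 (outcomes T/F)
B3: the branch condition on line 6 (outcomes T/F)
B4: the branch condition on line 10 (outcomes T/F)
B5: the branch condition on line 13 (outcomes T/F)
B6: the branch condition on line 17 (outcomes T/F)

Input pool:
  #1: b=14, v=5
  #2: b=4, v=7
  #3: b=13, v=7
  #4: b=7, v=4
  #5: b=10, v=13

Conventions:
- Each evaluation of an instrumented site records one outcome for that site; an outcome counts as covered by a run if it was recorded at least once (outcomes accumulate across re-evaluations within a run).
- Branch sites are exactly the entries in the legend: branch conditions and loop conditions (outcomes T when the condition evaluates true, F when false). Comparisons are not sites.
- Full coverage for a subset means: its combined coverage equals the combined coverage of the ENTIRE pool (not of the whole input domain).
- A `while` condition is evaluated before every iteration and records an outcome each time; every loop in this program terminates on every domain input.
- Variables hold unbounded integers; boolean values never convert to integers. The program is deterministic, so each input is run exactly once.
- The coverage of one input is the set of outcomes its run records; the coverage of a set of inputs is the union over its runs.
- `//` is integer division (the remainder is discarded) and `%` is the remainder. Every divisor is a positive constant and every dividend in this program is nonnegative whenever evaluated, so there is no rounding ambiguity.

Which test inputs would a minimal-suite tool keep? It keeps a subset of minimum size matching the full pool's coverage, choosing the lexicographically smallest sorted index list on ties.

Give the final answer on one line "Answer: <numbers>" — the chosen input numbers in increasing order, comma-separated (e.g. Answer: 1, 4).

run #1 (b=14, v=5) runs B1->F, B2->T, B3->T, B4->F, B5->T; records B1=F, B2=T, B3=T, B4=F, B5=T
run #2 (b=4, v=7) runs B1->F, B2->F, B4->T; records B1=F, B2=F, B4=T
run #3 (b=13, v=7) runs B1->F, B2->F, B4->F, B5->T; records B1=F, B2=F, B4=F, B5=T
run #4 (b=7, v=4) runs B1->F, B2->T, B3->F, B4->F, B5->F, B6->T; records B1=F, B2=T, B3=F, B4=F, B5=F, B6=T
run #5 (b=10, v=13) runs B1->F, B2->F, B4->F, B5->T; records B1=F, B2=F, B4=F, B5=T
the full pool covers 10 outcomes: B1=F, B2=T, B2=F, B3=T, B3=F, B4=T, B4=F, B5=T, B5=F, B6=T
every size-1 subset falls short of the 10 outcomes (best: 6/10)
every size-2 subset falls short of the 10 outcomes (best: 8/10)
inputs {1, 2, 4} (size 3) cover everything; no size-3 subset with a lexicographically smaller index list covers all 10

Answer: 1, 2, 4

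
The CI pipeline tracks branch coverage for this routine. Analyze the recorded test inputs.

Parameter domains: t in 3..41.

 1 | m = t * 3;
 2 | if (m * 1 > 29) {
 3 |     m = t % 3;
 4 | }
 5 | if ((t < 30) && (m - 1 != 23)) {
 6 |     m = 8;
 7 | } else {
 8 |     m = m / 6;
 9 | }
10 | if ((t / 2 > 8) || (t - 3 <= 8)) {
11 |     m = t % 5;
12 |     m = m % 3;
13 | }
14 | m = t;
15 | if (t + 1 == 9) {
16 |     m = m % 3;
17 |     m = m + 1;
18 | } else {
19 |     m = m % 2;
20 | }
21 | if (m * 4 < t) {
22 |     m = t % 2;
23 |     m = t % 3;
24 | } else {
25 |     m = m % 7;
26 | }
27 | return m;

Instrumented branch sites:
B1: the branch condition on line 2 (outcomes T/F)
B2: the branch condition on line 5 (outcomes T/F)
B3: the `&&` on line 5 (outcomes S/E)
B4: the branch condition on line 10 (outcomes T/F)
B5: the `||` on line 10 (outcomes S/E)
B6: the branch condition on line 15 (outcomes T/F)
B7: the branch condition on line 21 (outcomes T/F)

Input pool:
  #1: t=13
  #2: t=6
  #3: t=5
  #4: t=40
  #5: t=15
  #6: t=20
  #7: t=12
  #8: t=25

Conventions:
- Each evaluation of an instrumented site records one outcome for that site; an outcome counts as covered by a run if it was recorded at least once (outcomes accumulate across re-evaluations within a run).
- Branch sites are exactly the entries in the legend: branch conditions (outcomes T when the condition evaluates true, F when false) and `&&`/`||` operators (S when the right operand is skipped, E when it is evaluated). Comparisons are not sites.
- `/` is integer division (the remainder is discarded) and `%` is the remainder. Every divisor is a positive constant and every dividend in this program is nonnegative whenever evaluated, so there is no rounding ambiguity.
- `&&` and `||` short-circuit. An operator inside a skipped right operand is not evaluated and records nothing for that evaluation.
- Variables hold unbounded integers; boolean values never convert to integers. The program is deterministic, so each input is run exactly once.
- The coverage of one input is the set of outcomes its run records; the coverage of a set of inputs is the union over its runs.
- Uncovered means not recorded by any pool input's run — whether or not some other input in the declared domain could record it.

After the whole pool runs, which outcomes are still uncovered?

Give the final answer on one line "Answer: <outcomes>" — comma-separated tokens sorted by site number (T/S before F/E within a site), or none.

test 1 (t=13) fires B1->T, B3->E, B2->T, B5->E, B4->F, B6->F, B7->T; hits B1=T, B2=T, B3=E, B4=F, B5=E, B6=F, B7=T
test 2 (t=6) fires B1->F, B3->E, B2->T, B5->E, B4->T, B6->F, B7->T; hits B1=F, B2=T, B3=E, B4=T, B5=E, B6=F, B7=T
test 3 (t=5) fires B1->F, B3->E, B2->T, B5->E, B4->T, B6->F, B7->T; hits B1=F, B2=T, B3=E, B4=T, B5=E, B6=F, B7=T
test 4 (t=40) fires B1->T, B3->S, B2->F, B5->S, B4->T, B6->F, B7->T; hits B1=T, B2=F, B3=S, B4=T, B5=S, B6=F, B7=T
test 5 (t=15) fires B1->T, B3->E, B2->T, B5->E, B4->F, B6->F, B7->T; hits B1=T, B2=T, B3=E, B4=F, B5=E, B6=F, B7=T
test 6 (t=20) fires B1->T, B3->E, B2->T, B5->S, B4->T, B6->F, B7->T; hits B1=T, B2=T, B3=E, B4=T, B5=S, B6=F, B7=T
test 7 (t=12) fires B1->T, B3->E, B2->T, B5->E, B4->F, B6->F, B7->T; hits B1=T, B2=T, B3=E, B4=F, B5=E, B6=F, B7=T
test 8 (t=25) fires B1->T, B3->E, B2->T, B5->S, B4->T, B6->F, B7->T; hits B1=T, B2=T, B3=E, B4=T, B5=S, B6=F, B7=T
union over the pool: B1=T, B1=F, B2=T, B2=F, B3=S, B3=E, B4=T, B4=F, B5=S, B5=E, B6=F, B7=T
uncovered (2 of 14): B6=T, B7=F

Answer: B6=T, B7=F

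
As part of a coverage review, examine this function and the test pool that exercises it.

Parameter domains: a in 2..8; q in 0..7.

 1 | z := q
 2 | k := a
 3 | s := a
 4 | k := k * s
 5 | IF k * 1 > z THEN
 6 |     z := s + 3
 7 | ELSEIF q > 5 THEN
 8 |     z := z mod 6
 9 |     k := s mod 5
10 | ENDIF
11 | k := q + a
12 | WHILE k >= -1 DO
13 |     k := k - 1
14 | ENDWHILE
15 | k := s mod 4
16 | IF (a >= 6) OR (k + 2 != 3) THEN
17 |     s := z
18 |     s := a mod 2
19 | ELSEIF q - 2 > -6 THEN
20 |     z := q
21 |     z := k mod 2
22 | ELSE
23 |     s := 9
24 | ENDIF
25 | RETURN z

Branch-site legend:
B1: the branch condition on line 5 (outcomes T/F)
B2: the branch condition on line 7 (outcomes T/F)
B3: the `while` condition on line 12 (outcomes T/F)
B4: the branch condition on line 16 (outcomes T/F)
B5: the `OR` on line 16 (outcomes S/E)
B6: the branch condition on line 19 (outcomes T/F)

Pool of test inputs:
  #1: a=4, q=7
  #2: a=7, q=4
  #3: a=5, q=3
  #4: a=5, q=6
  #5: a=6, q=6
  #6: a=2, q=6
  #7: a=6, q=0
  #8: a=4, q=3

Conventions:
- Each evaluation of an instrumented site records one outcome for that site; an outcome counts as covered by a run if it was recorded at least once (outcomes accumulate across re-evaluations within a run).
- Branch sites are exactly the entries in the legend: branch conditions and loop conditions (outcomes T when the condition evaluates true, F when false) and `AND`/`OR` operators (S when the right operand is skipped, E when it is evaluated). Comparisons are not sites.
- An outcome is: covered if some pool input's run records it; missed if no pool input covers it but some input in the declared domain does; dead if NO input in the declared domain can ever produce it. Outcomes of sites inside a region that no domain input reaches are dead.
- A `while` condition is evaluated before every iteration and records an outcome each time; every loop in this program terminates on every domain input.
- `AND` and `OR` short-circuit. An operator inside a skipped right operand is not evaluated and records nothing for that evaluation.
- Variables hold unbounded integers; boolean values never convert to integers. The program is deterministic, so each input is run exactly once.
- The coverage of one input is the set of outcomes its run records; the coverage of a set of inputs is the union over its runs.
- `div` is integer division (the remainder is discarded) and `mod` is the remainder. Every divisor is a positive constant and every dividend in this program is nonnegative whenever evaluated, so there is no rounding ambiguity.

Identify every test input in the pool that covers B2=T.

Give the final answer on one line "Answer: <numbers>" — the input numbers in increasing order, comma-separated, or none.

input #1 (a=4, q=7): does not produce B2=T
input #2 (a=7, q=4): does not produce B2=T
input #3 (a=5, q=3): does not produce B2=T
input #4 (a=5, q=6): does not produce B2=T
input #5 (a=6, q=6): does not produce B2=T
input #6 (a=2, q=6): produces B2=T
input #7 (a=6, q=0): does not produce B2=T
input #8 (a=4, q=3): does not produce B2=T

Answer: 6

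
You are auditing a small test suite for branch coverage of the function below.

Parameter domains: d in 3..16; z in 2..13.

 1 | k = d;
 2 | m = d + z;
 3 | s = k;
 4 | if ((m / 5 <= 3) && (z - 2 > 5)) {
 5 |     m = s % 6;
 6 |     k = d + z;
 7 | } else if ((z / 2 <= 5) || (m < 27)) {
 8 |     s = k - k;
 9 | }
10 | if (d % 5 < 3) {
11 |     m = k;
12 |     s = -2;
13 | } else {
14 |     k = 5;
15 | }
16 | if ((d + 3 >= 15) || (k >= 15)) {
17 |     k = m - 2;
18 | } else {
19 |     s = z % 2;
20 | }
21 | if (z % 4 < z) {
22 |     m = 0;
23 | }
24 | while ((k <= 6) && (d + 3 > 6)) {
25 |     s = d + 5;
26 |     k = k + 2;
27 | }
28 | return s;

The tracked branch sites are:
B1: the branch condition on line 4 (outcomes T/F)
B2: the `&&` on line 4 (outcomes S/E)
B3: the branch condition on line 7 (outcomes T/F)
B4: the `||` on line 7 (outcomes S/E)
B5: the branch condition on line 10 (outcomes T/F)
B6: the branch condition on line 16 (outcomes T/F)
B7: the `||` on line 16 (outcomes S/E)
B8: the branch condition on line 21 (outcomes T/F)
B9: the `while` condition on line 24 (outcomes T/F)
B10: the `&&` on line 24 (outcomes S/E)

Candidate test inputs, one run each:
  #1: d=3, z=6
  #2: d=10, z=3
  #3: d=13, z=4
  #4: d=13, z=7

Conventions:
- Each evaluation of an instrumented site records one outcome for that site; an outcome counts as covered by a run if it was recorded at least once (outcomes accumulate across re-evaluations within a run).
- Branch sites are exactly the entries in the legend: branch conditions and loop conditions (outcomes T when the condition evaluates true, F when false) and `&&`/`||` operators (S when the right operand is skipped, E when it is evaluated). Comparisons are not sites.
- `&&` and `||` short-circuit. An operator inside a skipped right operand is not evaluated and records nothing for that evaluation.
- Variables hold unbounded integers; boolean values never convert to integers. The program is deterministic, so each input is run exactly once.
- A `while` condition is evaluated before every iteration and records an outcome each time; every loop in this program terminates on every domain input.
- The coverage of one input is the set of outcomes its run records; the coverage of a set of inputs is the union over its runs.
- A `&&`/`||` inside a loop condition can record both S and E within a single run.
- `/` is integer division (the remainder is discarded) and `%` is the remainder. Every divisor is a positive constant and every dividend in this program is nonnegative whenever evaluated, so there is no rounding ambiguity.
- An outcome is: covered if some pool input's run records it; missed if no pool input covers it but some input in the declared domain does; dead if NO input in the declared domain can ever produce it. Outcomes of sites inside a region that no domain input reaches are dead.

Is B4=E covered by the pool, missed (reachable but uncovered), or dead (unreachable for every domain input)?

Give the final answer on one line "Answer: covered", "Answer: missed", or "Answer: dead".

no pool input records B4=E
but domain input (d=7, z=13) does record it -> reachable, so missed

Answer: missed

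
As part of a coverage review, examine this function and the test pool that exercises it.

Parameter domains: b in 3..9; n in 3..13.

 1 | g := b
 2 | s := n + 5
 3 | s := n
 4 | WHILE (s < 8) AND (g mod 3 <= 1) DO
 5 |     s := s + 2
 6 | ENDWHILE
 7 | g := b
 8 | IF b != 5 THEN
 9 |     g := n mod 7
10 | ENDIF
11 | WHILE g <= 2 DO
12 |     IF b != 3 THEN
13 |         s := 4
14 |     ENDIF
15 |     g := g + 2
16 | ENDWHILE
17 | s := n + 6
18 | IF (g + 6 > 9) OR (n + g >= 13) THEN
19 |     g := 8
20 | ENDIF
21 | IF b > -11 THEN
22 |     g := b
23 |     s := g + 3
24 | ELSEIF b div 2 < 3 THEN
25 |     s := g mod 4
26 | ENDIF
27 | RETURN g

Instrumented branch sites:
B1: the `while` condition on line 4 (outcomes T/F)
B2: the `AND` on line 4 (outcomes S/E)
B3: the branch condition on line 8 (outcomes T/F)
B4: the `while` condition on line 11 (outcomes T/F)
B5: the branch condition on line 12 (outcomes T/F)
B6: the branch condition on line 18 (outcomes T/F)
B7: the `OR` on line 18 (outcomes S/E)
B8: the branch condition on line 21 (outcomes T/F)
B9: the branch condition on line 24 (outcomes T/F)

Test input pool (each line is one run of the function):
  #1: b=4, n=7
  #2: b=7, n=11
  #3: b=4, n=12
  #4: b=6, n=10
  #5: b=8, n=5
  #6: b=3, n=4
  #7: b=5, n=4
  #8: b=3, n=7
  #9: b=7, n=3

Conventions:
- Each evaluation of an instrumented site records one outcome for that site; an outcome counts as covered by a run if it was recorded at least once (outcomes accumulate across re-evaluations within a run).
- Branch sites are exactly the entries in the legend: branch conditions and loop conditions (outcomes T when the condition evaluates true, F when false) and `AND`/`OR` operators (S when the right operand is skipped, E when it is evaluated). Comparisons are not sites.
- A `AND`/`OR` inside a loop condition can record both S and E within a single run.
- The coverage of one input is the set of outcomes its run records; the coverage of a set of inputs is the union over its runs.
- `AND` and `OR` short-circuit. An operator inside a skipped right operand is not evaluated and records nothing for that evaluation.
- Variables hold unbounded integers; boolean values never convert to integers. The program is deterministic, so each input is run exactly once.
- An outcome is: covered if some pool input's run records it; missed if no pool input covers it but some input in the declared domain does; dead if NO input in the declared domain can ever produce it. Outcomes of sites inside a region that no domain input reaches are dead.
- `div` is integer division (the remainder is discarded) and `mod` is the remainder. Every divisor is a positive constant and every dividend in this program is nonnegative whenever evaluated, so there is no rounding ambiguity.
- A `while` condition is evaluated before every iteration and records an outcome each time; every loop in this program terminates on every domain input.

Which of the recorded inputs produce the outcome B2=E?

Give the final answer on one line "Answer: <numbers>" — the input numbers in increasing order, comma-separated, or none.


input #1 (b=4, n=7): hits B2=E
input #2 (b=7, n=11): never hits B2=E
input #3 (b=4, n=12): never hits B2=E
input #4 (b=6, n=10): never hits B2=E
input #5 (b=8, n=5): hits B2=E
input #6 (b=3, n=4): hits B2=E
input #7 (b=5, n=4): hits B2=E
input #8 (b=3, n=7): hits B2=E
input #9 (b=7, n=3): hits B2=E
Answer: 1, 5, 6, 7, 8, 9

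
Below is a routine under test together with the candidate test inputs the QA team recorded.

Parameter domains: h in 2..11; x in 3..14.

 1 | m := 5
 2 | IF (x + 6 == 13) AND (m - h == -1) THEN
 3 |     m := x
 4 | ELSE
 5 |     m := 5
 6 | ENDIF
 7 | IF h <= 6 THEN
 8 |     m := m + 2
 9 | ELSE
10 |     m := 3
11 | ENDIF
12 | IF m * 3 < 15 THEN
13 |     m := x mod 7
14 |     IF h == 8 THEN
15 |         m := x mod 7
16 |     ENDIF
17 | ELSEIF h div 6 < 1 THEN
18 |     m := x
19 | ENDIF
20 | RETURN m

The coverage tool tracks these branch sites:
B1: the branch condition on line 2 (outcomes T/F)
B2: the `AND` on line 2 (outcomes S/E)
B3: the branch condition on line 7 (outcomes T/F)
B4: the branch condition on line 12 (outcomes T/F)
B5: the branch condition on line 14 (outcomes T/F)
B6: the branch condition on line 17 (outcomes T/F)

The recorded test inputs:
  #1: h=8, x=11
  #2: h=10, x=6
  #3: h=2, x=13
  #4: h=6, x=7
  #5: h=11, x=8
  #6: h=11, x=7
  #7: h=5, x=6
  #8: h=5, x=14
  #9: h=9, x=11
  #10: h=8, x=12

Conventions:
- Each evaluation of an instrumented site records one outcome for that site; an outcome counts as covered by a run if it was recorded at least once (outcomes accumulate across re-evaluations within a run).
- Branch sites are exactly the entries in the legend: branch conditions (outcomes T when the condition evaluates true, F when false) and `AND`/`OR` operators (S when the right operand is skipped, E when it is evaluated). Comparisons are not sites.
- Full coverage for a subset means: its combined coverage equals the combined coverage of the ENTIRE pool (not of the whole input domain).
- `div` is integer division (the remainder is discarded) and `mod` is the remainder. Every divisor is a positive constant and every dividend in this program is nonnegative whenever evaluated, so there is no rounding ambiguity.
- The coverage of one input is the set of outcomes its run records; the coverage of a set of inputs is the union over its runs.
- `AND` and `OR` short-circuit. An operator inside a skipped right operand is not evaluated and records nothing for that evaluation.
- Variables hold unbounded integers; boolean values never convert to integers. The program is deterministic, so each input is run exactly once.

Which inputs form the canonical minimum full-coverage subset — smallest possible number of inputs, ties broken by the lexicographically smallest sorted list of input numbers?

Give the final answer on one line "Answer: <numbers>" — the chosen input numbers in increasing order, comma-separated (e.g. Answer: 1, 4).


input #1 (h=8, x=11): covers B1=F, B2=S, B3=F, B4=T, B5=T
input #2 (h=10, x=6): covers B1=F, B2=S, B3=F, B4=T, B5=F
input #3 (h=2, x=13): covers B1=F, B2=S, B3=T, B4=F, B6=T
input #4 (h=6, x=7): covers B1=T, B2=E, B3=T, B4=F, B6=F
input #5 (h=11, x=8): covers B1=F, B2=S, B3=F, B4=T, B5=F
input #6 (h=11, x=7): covers B1=F, B2=E, B3=F, B4=T, B5=F
input #7 (h=5, x=6): covers B1=F, B2=S, B3=T, B4=F, B6=T
input #8 (h=5, x=14): covers B1=F, B2=S, B3=T, B4=F, B6=T
input #9 (h=9, x=11): covers B1=F, B2=S, B3=F, B4=T, B5=F
input #10 (h=8, x=12): covers B1=F, B2=S, B3=F, B4=T, B5=T
together the pool reaches 12 outcomes: B1=T, B1=F, B2=S, B2=E, B3=T, B3=F, B4=T, B4=F, B5=T, B5=F, B6=T, B6=F
checked all size-1 subsets: none covers 12 outcomes (max 5/12)
checked all size-2 subsets: none covers 12 outcomes (max 10/12)
checked all size-3 subsets: none covers 12 outcomes (max 11/12)
size 4: inputs {1, 2, 3, 4} cover all 12 outcomes, and no lexicographically smaller subset of this size does
Answer: 1, 2, 3, 4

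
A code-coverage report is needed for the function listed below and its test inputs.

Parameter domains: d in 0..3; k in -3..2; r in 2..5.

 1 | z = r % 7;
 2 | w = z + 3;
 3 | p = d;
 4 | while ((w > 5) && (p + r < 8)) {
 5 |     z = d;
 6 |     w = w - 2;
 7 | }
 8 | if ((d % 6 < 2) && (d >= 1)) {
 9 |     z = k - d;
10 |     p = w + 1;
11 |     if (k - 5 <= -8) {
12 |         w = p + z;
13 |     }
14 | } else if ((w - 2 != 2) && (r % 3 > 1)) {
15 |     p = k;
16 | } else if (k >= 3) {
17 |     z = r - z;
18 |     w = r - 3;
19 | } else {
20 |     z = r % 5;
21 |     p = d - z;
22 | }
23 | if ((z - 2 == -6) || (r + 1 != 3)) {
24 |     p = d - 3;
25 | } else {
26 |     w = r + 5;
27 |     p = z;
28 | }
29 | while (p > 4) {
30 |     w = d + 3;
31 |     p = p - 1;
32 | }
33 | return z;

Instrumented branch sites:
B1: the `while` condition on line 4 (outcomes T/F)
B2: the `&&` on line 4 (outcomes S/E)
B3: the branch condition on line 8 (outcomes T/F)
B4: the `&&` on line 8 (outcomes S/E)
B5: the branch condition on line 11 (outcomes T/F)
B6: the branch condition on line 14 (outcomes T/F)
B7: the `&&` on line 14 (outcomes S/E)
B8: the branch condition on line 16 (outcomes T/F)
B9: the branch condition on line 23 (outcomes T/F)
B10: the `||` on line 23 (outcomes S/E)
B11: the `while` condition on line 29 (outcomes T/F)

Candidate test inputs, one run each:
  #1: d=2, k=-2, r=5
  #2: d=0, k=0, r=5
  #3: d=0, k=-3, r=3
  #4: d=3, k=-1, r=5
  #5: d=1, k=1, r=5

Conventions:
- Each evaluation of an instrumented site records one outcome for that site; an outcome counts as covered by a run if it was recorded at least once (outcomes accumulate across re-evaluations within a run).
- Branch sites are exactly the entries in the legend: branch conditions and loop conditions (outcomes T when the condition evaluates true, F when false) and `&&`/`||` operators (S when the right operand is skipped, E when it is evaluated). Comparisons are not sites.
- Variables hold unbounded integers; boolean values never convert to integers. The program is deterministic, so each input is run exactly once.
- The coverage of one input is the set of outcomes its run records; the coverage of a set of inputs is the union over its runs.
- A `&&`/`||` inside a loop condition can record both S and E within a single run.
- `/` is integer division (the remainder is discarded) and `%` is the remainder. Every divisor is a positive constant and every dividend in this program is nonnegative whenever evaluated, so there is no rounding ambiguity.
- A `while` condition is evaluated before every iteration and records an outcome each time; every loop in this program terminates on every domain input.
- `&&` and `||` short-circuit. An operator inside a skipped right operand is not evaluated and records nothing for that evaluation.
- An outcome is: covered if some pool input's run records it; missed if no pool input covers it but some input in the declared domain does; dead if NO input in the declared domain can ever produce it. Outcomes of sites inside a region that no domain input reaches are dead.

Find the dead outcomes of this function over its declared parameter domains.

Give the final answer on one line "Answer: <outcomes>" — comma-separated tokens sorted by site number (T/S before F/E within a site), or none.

sweeping the full domain (96 inputs) for each outcome:
  B8=T: zero occurrences over every domain input -> dead
  B11=T: zero occurrences over every domain input -> dead
  reachable outcomes have witnesses, e.g. B1=T (e.g. d=0, k=-3, r=3), B1=F (e.g. d=0, k=-3, r=2), B2=S (e.g. d=0, k=-3, r=2), B2=E (e.g. d=0, k=-3, r=3)

Answer: B8=T, B11=T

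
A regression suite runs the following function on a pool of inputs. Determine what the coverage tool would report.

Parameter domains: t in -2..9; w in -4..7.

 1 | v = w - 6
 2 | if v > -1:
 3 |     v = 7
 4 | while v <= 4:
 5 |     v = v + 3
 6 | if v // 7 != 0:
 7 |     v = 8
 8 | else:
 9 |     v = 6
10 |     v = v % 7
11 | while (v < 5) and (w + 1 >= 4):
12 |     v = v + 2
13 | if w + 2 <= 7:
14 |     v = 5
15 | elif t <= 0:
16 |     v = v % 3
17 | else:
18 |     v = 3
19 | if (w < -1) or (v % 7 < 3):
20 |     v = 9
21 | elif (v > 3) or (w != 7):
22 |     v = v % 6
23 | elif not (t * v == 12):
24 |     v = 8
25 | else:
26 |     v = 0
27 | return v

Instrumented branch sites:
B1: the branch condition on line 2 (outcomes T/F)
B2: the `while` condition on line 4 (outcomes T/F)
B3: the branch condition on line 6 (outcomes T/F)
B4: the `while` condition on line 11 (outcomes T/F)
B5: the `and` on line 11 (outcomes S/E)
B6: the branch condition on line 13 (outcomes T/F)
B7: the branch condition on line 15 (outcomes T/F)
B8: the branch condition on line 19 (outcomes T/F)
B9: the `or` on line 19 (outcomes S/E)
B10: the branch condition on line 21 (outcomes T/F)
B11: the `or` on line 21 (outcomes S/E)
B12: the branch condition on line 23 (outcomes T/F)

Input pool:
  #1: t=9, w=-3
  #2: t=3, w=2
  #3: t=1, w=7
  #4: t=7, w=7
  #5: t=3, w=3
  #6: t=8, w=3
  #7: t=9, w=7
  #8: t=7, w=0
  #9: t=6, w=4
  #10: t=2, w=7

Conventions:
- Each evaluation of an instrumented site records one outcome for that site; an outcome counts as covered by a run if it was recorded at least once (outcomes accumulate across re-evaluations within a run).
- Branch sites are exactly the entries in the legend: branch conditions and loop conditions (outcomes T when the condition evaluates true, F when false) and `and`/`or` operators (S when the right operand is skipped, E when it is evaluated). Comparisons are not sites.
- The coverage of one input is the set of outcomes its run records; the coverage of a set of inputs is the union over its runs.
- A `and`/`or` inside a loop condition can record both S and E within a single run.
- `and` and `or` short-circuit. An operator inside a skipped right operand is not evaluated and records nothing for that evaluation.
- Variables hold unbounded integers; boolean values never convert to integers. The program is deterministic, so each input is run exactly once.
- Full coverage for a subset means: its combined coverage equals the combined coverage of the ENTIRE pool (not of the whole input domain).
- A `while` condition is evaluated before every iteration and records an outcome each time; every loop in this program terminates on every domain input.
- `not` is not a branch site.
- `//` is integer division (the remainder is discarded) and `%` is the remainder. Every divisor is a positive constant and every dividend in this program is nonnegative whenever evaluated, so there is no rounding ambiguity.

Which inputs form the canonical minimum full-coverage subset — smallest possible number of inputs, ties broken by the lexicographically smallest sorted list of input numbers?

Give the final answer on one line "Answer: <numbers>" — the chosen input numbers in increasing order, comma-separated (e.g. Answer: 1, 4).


input #1, t=9, w=-3: events B1->F, B2->T, B2->T, B2->T, B2->T, B2->T, B2->F, B3->F, B5->S, B4->F, B6->T, B9->S, B8->T; outcomes B1=F, B2=T, B2=F, B3=F, B4=F, B5=S, B6=T, B8=T, B9=S
input #2, t=3, w=2: events B1->F, B2->T, B2->T, B2->T, B2->F, B3->F, B5->S, B4->F, B6->T, B9->E, B8->F, B11->S, B10->T; outcomes B1=F, B2=T, B2=F, B3=F, B4=F, B5=S, B6=T, B8=F, B9=E, B10=T, B11=S
input #3, t=1, w=7: events B1->T, B2->F, B3->T, B5->S, B4->F, B6->F, B7->F, B9->E, B8->F, B11->E, B10->F, B12->T; outcomes B1=T, B2=F, B3=T, B4=F, B5=S, B6=F, B7=F, B8=F, B9=E, B10=F, B11=E, B12=T
input #4, t=7, w=7: events B1->T, B2->F, B3->T, B5->S, B4->F, B6->F, B7->F, B9->E, B8->F, B11->E, B10->F, B12->T; outcomes B1=T, B2=F, B3=T, B4=F, B5=S, B6=F, B7=F, B8=F, B9=E, B10=F, B11=E, B12=T
input #5, t=3, w=3: events B1->F, B2->T, B2->T, B2->T, B2->F, B3->F, B5->S, B4->F, B6->T, B9->E, B8->F, B11->S, B10->T; outcomes B1=F, B2=T, B2=F, B3=F, B4=F, B5=S, B6=T, B8=F, B9=E, B10=T, B11=S
input #6, t=8, w=3: events B1->F, B2->T, B2->T, B2->T, B2->F, B3->F, B5->S, B4->F, B6->T, B9->E, B8->F, B11->S, B10->T; outcomes B1=F, B2=T, B2=F, B3=F, B4=F, B5=S, B6=T, B8=F, B9=E, B10=T, B11=S
input #7, t=9, w=7: events B1->T, B2->F, B3->T, B5->S, B4->F, B6->F, B7->F, B9->E, B8->F, B11->E, B10->F, B12->T; outcomes B1=T, B2=F, B3=T, B4=F, B5=S, B6=F, B7=F, B8=F, B9=E, B10=F, B11=E, B12=T
input #8, t=7, w=0: events B1->F, B2->T, B2->T, B2->T, B2->T, B2->F, B3->F, B5->S, B4->F, B6->T, B9->E, B8->F, B11->S, B10->T; outcomes B1=F, B2=T, B2=F, B3=F, B4=F, B5=S, B6=T, B8=F, B9=E, B10=T, B11=S
input #9, t=6, w=4: events B1->F, B2->T, B2->T, B2->T, B2->F, B3->T, B5->S, B4->F, B6->T, B9->E, B8->F, B11->S, B10->T; outcomes B1=F, B2=T, B2=F, B3=T, B4=F, B5=S, B6=T, B8=F, B9=E, B10=T, B11=S
input #10, t=2, w=7: events B1->T, B2->F, B3->T, B5->S, B4->F, B6->F, B7->F, B9->E, B8->F, B11->E, B10->F, B12->T; outcomes B1=T, B2=F, B3=T, B4=F, B5=S, B6=F, B7=F, B8=F, B9=E, B10=F, B11=E, B12=T
together the pool reaches 20 outcomes: B1=T, B1=F, B2=T, B2=F, B3=T, B3=F, B4=F, B5=S, B6=T, B6=F, B7=F, B8=T, B8=F, B9=S, B9=E, B10=T, B10=F, B11=S, B11=E, B12=T
no size-1 subset reaches all 20 outcomes (best union: 12/20)
no size-2 subset reaches all 20 outcomes (best union: 18/20)
at size 3, {1, 2, 3} reaches all 20 outcomes; every lexicographically earlier size-3 subset fails
Answer: 1, 2, 3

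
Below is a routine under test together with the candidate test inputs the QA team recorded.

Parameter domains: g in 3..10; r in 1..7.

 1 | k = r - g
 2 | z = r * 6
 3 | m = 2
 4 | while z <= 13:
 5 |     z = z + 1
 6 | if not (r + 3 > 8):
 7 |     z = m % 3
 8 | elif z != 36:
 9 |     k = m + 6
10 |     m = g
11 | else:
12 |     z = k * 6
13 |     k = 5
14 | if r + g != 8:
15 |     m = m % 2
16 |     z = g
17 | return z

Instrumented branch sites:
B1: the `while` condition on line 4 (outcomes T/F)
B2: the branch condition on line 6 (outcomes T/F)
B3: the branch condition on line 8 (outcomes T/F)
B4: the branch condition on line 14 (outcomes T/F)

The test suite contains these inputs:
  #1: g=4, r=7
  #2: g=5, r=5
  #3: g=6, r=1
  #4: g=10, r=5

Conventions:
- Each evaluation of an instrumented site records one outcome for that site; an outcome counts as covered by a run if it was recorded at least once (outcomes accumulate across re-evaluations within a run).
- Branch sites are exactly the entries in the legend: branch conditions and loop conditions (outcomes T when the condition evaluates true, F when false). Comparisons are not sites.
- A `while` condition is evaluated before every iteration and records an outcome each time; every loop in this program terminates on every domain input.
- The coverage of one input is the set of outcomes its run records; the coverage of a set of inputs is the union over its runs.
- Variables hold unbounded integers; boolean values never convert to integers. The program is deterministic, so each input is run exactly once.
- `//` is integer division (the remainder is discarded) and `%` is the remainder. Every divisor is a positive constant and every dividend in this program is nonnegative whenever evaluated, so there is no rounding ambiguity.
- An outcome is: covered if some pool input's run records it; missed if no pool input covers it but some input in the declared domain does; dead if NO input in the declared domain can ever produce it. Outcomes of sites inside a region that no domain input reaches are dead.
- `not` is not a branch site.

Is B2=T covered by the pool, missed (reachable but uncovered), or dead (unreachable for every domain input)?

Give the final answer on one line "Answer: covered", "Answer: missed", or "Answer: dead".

B2=T is recorded by pool input(s) 2, 3, 4 -> covered

Answer: covered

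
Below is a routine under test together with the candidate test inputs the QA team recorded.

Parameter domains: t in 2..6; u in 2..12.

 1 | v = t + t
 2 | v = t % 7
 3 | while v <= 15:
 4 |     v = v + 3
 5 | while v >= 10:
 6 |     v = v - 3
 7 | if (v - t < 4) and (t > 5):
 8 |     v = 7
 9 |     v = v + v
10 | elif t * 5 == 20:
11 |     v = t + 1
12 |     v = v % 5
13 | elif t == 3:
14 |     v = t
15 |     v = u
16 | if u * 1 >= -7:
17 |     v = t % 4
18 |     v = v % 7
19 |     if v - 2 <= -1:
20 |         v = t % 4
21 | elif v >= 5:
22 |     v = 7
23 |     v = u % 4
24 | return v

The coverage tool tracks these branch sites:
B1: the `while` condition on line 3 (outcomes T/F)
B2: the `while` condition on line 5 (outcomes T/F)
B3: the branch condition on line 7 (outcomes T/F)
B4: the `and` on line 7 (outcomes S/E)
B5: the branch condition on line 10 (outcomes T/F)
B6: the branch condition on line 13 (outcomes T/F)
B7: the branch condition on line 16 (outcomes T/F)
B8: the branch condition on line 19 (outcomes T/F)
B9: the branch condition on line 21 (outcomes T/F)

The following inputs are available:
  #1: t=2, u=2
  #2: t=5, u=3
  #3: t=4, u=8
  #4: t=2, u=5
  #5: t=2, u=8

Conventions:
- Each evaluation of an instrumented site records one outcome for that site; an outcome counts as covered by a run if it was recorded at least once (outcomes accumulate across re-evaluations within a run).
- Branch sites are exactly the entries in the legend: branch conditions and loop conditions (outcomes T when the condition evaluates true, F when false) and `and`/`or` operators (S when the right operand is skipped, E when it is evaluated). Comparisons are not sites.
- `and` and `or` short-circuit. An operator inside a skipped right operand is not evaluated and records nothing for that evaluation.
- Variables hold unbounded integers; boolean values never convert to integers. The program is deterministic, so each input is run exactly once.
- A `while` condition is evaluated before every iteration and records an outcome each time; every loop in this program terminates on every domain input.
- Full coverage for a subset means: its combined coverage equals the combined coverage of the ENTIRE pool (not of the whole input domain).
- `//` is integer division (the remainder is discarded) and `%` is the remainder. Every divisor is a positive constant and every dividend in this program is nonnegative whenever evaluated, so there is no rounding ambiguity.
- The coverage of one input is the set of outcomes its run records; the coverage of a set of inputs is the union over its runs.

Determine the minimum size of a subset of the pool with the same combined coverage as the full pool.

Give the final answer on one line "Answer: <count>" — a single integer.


input #1 (t=2, u=2): covers B1=T, B1=F, B2=T, B2=F, B3=F, B4=S, B5=F, B6=F, B7=T, B8=F
input #2 (t=5, u=3): covers B1=T, B1=F, B2=T, B2=F, B3=F, B4=E, B5=F, B6=F, B7=T, B8=T
input #3 (t=4, u=8): covers B1=T, B1=F, B2=T, B2=F, B3=F, B4=E, B5=T, B7=T, B8=T
input #4 (t=2, u=5): covers B1=T, B1=F, B2=T, B2=F, B3=F, B4=S, B5=F, B6=F, B7=T, B8=F
input #5 (t=2, u=8): covers B1=T, B1=F, B2=T, B2=F, B3=F, B4=S, B5=F, B6=F, B7=T, B8=F
pool-wide coverage (13 outcomes): B1=T, B1=F, B2=T, B2=F, B3=F, B4=S, B4=E, B5=T, B5=F, B6=F, B7=T, B8=T, B8=F
checked all size-1 subsets: none covers 13 outcomes (max 10/13)
the canonical winner is {1, 3}: size 2, full 13-outcome coverage, earliest index list among size-2 covers
Answer: 2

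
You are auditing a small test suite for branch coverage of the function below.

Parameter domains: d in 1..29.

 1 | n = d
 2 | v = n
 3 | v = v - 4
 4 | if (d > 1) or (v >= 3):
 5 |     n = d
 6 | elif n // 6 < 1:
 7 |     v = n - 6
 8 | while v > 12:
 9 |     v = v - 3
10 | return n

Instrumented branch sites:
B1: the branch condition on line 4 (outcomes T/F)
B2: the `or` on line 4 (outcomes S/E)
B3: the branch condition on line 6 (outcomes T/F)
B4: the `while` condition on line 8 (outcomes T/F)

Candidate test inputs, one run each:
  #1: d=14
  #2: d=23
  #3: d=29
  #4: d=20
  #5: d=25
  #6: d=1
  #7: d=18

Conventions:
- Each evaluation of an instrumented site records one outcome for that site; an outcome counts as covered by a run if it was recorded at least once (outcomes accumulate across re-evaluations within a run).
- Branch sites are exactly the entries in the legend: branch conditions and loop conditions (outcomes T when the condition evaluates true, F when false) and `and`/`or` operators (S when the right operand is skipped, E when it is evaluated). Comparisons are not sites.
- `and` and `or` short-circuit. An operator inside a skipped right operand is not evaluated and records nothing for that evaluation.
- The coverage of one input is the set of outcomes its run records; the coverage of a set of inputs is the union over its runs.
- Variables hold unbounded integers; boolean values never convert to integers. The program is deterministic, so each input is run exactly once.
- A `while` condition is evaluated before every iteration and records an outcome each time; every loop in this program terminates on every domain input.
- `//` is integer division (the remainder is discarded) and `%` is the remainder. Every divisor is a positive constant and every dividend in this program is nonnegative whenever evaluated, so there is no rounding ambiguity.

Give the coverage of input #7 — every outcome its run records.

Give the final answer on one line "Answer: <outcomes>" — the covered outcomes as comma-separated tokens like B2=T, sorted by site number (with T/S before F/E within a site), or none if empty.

Running input #7 (d=18), event by event:
  B2->S, B1->T, B4->T, B4->F
distinct outcomes covered: B1=T, B2=S, B4=T, B4=F

Answer: B1=T, B2=S, B4=T, B4=F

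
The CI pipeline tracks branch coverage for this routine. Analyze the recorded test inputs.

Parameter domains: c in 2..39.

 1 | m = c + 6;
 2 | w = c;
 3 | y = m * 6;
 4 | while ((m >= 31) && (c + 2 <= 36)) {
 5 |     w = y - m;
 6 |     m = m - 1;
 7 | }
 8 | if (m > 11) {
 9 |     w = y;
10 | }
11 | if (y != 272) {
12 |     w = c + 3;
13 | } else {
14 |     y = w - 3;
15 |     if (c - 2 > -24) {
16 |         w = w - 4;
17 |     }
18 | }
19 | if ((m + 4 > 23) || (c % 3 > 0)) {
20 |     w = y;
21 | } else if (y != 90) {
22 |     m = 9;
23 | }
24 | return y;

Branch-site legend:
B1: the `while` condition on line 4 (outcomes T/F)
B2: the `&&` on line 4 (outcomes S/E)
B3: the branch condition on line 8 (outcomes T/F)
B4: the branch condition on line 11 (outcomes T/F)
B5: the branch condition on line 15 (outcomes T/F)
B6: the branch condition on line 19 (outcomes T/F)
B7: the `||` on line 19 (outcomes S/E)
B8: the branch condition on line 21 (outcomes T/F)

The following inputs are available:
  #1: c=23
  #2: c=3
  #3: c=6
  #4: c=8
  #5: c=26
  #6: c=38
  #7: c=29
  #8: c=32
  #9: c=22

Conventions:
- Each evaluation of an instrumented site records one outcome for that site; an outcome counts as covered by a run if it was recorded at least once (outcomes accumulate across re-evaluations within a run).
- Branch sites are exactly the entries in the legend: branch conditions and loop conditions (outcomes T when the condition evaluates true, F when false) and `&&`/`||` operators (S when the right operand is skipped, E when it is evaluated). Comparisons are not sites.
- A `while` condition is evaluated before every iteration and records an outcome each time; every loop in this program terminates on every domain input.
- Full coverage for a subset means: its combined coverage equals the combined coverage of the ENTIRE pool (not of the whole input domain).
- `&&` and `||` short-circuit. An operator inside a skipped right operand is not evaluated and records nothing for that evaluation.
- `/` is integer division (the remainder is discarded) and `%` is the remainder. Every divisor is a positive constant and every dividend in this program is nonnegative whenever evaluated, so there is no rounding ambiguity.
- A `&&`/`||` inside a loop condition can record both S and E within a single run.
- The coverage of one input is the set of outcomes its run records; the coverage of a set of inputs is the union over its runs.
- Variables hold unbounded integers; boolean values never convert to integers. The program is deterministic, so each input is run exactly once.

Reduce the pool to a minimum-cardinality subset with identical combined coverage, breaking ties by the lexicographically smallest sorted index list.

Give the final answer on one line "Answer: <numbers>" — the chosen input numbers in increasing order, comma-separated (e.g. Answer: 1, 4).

run #1 (c=23) records B1=F, B2=S, B3=T, B4=T, B6=T, B7=S
run #2 (c=3) records B1=F, B2=S, B3=F, B4=T, B6=F, B7=E, B8=T
run #3 (c=6) records B1=F, B2=S, B3=T, B4=T, B6=F, B7=E, B8=T
run #4 (c=8) records B1=F, B2=S, B3=T, B4=T, B6=T, B7=E
run #5 (c=26) records B1=T, B1=F, B2=S, B2=E, B3=T, B4=T, B6=T, B7=S
run #6 (c=38) records B1=F, B2=E, B3=T, B4=T, B6=T, B7=S
run #7 (c=29) records B1=T, B1=F, B2=S, B2=E, B3=T, B4=T, B6=T, B7=S
run #8 (c=32) records B1=T, B1=F, B2=S, B2=E, B3=T, B4=T, B6=T, B7=S
run #9 (c=22) records B1=F, B2=S, B3=T, B4=T, B6=T, B7=S
together the pool reaches 12 outcomes: B1=T, B1=F, B2=S, B2=E, B3=T, B3=F, B4=T, B6=T, B6=F, B7=S, B7=E, B8=T
no size-1 subset reaches all 12 outcomes (best union: 8/12)
the canonical winner is {2, 5}: size 2, full 12-outcome coverage, earliest index list among size-2 covers

Answer: 2, 5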